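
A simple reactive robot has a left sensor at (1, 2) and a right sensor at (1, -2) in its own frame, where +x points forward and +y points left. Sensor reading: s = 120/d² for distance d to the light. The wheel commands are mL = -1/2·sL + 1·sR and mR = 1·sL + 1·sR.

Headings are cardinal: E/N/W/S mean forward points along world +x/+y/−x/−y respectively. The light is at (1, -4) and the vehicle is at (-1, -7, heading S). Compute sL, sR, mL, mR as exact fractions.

15/2 15/4 0 45/4

left sensor world pos  = (1, -8); dL² = 16
right sensor world pos = (-3, -8); dR² = 32
sL = 120/16 = 15/2
sR = 120/32 = 15/4
mL = -1/2·sL + 1·sR = 0
mR = 1·sL + 1·sR = 45/4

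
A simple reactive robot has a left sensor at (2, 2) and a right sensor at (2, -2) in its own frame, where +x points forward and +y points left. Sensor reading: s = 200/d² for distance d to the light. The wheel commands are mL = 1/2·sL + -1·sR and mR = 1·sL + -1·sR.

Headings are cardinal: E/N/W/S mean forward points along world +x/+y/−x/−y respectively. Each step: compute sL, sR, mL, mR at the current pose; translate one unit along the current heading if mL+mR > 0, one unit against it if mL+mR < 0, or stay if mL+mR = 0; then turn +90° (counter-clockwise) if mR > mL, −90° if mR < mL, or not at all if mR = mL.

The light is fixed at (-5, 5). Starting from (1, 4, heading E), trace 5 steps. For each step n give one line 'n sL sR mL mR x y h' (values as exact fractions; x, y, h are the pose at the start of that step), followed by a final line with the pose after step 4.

0 40/13 200/73 -1140/949 320/949 1 4 E
1 20 4 6 16 0 4 N
2 200/13 200/13 -100/13 0 0 5 W
3 50/17 10 -145/17 -120/17 1 5 S
4 200/73 40/13 -1620/949 -320/949 1 6 E
final 0 6 N

n=0: pose=(1,4,E); sL=40/13, sR=200/73; mL=-1140/949, mR=320/949; mL+mR=-820/949 → advance -1; mR−mL=20/13 → turn +1·90°
n=1: pose=(0,4,N); sL=20, sR=4; mL=6, mR=16; mL+mR=22 → advance +1; mR−mL=10 → turn +1·90°
n=2: pose=(0,5,W); sL=200/13, sR=200/13; mL=-100/13, mR=0; mL+mR=-100/13 → advance -1; mR−mL=100/13 → turn +1·90°
n=3: pose=(1,5,S); sL=50/17, sR=10; mL=-145/17, mR=-120/17; mL+mR=-265/17 → advance -1; mR−mL=25/17 → turn +1·90°
n=4: pose=(1,6,E); sL=200/73, sR=40/13; mL=-1620/949, mR=-320/949; mL+mR=-1940/949 → advance -1; mR−mL=100/73 → turn +1·90°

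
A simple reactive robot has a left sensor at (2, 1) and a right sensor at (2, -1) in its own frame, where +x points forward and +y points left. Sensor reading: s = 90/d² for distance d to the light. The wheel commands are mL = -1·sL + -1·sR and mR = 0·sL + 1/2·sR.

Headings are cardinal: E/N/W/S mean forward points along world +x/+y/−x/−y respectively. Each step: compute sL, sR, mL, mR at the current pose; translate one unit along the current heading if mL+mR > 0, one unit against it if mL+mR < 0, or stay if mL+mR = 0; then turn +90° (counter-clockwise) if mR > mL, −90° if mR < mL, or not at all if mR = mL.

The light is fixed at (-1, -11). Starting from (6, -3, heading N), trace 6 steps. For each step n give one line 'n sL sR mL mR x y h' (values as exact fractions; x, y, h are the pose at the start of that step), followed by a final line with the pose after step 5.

n=0: pose=(6,-3,N); sL=45/68, sR=45/82; mL=-3375/2788, mR=45/164; mL+mR=-1305/1394 → advance -1; mR−mL=1035/697 → turn +1·90°
n=1: pose=(6,-4,W); sL=90/61, sR=90/89; mL=-13500/5429, mR=45/89; mL+mR=-10755/5429 → advance -1; mR−mL=16245/5429 → turn +1·90°
n=2: pose=(7,-4,S); sL=45/53, sR=45/37; mL=-4050/1961, mR=45/74; mL+mR=-5715/3922 → advance -1; mR−mL=10485/3922 → turn +1·90°
n=3: pose=(7,-3,E); sL=90/181, sR=90/149; mL=-29700/26969, mR=45/149; mL+mR=-21555/26969 → advance -1; mR−mL=37845/26969 → turn +1·90°
n=4: pose=(6,-3,N); sL=45/68, sR=45/82; mL=-3375/2788, mR=45/164; mL+mR=-1305/1394 → advance -1; mR−mL=1035/697 → turn +1·90°
n=5: pose=(6,-4,W); sL=90/61, sR=90/89; mL=-13500/5429, mR=45/89; mL+mR=-10755/5429 → advance -1; mR−mL=16245/5429 → turn +1·90°

0 45/68 45/82 -3375/2788 45/164 6 -3 N
1 90/61 90/89 -13500/5429 45/89 6 -4 W
2 45/53 45/37 -4050/1961 45/74 7 -4 S
3 90/181 90/149 -29700/26969 45/149 7 -3 E
4 45/68 45/82 -3375/2788 45/164 6 -3 N
5 90/61 90/89 -13500/5429 45/89 6 -4 W
final 7 -4 S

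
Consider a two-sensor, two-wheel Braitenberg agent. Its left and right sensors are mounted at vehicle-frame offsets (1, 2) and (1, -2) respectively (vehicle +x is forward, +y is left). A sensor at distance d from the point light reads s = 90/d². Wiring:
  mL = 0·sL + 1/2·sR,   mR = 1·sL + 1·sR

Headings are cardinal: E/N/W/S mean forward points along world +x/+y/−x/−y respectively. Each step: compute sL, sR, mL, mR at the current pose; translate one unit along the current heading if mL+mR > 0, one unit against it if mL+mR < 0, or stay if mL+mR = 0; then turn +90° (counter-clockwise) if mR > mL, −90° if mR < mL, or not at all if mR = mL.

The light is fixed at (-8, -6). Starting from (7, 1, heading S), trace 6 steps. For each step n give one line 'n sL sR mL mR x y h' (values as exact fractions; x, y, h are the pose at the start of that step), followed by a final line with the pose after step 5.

n=0: pose=(7,1,S); sL=18/65, sR=18/41; mL=9/41, mR=1908/2665; mL+mR=2493/2665 → advance +1; mR−mL=1323/2665 → turn +1·90°
n=1: pose=(7,0,E); sL=9/32, sR=45/136; mL=45/272, mR=333/544; mL+mR=423/544 → advance +1; mR−mL=243/544 → turn +1·90°
n=2: pose=(8,0,N); sL=18/49, sR=90/373; mL=45/373, mR=11124/18277; mL+mR=13329/18277 → advance +1; mR−mL=8919/18277 → turn +1·90°
n=3: pose=(8,1,W); sL=9/25, sR=5/17; mL=5/34, mR=278/425; mL+mR=681/850 → advance +1; mR−mL=431/850 → turn +1·90°
n=4: pose=(7,1,S); sL=18/65, sR=18/41; mL=9/41, mR=1908/2665; mL+mR=2493/2665 → advance +1; mR−mL=1323/2665 → turn +1·90°
n=5: pose=(7,0,E); sL=9/32, sR=45/136; mL=45/272, mR=333/544; mL+mR=423/544 → advance +1; mR−mL=243/544 → turn +1·90°

0 18/65 18/41 9/41 1908/2665 7 1 S
1 9/32 45/136 45/272 333/544 7 0 E
2 18/49 90/373 45/373 11124/18277 8 0 N
3 9/25 5/17 5/34 278/425 8 1 W
4 18/65 18/41 9/41 1908/2665 7 1 S
5 9/32 45/136 45/272 333/544 7 0 E
final 8 0 N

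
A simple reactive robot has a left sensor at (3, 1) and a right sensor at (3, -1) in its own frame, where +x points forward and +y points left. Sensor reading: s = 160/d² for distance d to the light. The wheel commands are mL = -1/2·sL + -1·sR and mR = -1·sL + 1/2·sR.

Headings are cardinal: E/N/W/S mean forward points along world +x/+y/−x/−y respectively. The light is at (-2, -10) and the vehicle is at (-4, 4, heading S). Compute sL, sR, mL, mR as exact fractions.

80/61 16/13 -1496/793 -552/793

left sensor world pos  = (-3, 1); dL² = 122
right sensor world pos = (-5, 1); dR² = 130
sL = 160/122 = 80/61
sR = 160/130 = 16/13
mL = -1/2·sL + -1·sR = -1496/793
mR = -1·sL + 1/2·sR = -552/793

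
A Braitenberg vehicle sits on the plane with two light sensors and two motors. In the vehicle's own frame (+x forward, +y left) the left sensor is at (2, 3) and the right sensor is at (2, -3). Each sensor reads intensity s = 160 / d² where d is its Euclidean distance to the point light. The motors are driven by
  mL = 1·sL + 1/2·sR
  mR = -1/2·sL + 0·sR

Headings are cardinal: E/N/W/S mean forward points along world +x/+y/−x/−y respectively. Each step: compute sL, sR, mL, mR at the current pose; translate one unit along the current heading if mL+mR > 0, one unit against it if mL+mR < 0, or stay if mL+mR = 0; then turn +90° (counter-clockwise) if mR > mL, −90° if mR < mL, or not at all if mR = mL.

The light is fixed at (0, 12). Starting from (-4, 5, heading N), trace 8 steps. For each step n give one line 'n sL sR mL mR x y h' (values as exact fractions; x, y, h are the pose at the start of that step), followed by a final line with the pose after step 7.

0 80/37 80/13 2520/481 -40/37 -4 5 N
1 160/13 32/17 2928/221 -80/13 -4 6 E
2 5/2 8/5 33/10 -5/4 -3 6 S
3 32/25 160/41 3312/1025 -16/25 -3 5 W
4 80/37 80/13 2520/481 -40/37 -4 5 N
5 160/13 32/17 2928/221 -80/13 -4 6 E
6 5/2 8/5 33/10 -5/4 -3 6 S
7 32/25 160/41 3312/1025 -16/25 -3 5 W
final -4 5 N

n=0: pose=(-4,5,N); sL=80/37, sR=80/13; mL=2520/481, mR=-40/37; mL+mR=2000/481 → advance +1; mR−mL=-3040/481 → turn -1·90°
n=1: pose=(-4,6,E); sL=160/13, sR=32/17; mL=2928/221, mR=-80/13; mL+mR=1568/221 → advance +1; mR−mL=-4288/221 → turn -1·90°
n=2: pose=(-3,6,S); sL=5/2, sR=8/5; mL=33/10, mR=-5/4; mL+mR=41/20 → advance +1; mR−mL=-91/20 → turn -1·90°
n=3: pose=(-3,5,W); sL=32/25, sR=160/41; mL=3312/1025, mR=-16/25; mL+mR=2656/1025 → advance +1; mR−mL=-3968/1025 → turn -1·90°
n=4: pose=(-4,5,N); sL=80/37, sR=80/13; mL=2520/481, mR=-40/37; mL+mR=2000/481 → advance +1; mR−mL=-3040/481 → turn -1·90°
n=5: pose=(-4,6,E); sL=160/13, sR=32/17; mL=2928/221, mR=-80/13; mL+mR=1568/221 → advance +1; mR−mL=-4288/221 → turn -1·90°
n=6: pose=(-3,6,S); sL=5/2, sR=8/5; mL=33/10, mR=-5/4; mL+mR=41/20 → advance +1; mR−mL=-91/20 → turn -1·90°
n=7: pose=(-3,5,W); sL=32/25, sR=160/41; mL=3312/1025, mR=-16/25; mL+mR=2656/1025 → advance +1; mR−mL=-3968/1025 → turn -1·90°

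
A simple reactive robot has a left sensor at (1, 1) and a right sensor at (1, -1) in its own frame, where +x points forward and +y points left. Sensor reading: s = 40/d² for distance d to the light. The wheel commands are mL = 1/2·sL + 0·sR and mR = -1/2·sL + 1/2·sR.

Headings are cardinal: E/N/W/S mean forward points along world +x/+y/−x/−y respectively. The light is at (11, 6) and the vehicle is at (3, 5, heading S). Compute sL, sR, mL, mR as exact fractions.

left sensor world pos  = (4, 4); dL² = 53
right sensor world pos = (2, 4); dR² = 85
sL = 40/53 = 40/53
sR = 40/85 = 8/17
mL = 1/2·sL + 0·sR = 20/53
mR = -1/2·sL + 1/2·sR = -128/901

40/53 8/17 20/53 -128/901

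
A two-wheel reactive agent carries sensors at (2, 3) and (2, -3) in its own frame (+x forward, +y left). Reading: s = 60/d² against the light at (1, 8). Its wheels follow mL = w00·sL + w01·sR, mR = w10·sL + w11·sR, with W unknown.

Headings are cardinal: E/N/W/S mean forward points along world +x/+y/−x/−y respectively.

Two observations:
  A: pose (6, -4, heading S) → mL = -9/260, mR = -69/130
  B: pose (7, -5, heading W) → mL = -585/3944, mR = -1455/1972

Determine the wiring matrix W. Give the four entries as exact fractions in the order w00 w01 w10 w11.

1/2 -1/2 -1 -1

obs A: pose=(6,-4,S) → sL=3/13, sR=3/10, mL=-9/260, mR=-69/130
obs B: pose=(7,-5,W) → sL=15/68, sR=15/29, mL=-585/3944, mR=-1455/1972
sensor matrix S = [[3/13, 3/10], [15/68, 15/29]]; det S = 2727/51272
solve [mL_A; mL_B] = S·[w00; w01] and [mR_A; mR_B] = S·[w10; w11]:
  w00 = 1/2, w01 = -1/2, w10 = -1, w11 = -1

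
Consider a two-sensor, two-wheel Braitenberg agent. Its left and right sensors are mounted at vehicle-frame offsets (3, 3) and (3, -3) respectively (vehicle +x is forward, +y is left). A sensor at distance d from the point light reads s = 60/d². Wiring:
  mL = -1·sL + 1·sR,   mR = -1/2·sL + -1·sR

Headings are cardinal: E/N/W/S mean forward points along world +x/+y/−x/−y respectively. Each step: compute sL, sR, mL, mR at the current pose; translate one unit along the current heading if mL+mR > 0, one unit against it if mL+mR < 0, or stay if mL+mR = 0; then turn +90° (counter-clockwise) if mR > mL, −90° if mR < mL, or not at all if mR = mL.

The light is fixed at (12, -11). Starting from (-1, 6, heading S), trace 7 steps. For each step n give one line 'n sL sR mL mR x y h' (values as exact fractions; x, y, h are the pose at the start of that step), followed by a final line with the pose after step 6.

0 15/74 15/113 -585/8362 -3915/16724 -1 6 S
1 60/481 60/697 -12960/335257 -49770/335257 -1 7 W
2 10/111 10/87 80/3219 -515/3219 0 7 N
3 60/481 60/277 12240/133237 -37170/133237 0 6 E
4 15/74 15/113 -585/8362 -3915/16724 -1 6 S
5 60/481 60/697 -12960/335257 -49770/335257 -1 7 W
6 10/111 10/87 80/3219 -515/3219 0 7 N
final 0 6 E

n=0: pose=(-1,6,S); sL=15/74, sR=15/113; mL=-585/8362, mR=-3915/16724; mL+mR=-45/148 → advance -1; mR−mL=-2745/16724 → turn -1·90°
n=1: pose=(-1,7,W); sL=60/481, sR=60/697; mL=-12960/335257, mR=-49770/335257; mL+mR=-90/481 → advance -1; mR−mL=-36810/335257 → turn -1·90°
n=2: pose=(0,7,N); sL=10/111, sR=10/87; mL=80/3219, mR=-515/3219; mL+mR=-5/37 → advance -1; mR−mL=-595/3219 → turn -1·90°
n=3: pose=(0,6,E); sL=60/481, sR=60/277; mL=12240/133237, mR=-37170/133237; mL+mR=-90/481 → advance -1; mR−mL=-49410/133237 → turn -1·90°
n=4: pose=(-1,6,S); sL=15/74, sR=15/113; mL=-585/8362, mR=-3915/16724; mL+mR=-45/148 → advance -1; mR−mL=-2745/16724 → turn -1·90°
n=5: pose=(-1,7,W); sL=60/481, sR=60/697; mL=-12960/335257, mR=-49770/335257; mL+mR=-90/481 → advance -1; mR−mL=-36810/335257 → turn -1·90°
n=6: pose=(0,7,N); sL=10/111, sR=10/87; mL=80/3219, mR=-515/3219; mL+mR=-5/37 → advance -1; mR−mL=-595/3219 → turn -1·90°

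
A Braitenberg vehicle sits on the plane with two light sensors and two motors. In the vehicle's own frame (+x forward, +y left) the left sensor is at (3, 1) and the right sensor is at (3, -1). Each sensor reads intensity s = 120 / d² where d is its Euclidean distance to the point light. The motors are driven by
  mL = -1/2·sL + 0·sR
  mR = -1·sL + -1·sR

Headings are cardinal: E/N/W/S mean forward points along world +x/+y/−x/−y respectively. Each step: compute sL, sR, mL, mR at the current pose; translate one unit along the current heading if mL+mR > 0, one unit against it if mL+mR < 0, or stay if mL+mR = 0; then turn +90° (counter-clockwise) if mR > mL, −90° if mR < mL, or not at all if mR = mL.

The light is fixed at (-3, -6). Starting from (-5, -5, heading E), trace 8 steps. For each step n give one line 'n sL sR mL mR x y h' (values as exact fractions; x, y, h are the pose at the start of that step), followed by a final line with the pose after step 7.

n=0: pose=(-5,-5,E); sL=24, sR=120; mL=-12, mR=-144; mL+mR=-156 → advance -1; mR−mL=-132 → turn -1·90°
n=1: pose=(-6,-5,S); sL=15, sR=6; mL=-15/2, mR=-21; mL+mR=-57/2 → advance -1; mR−mL=-27/2 → turn -1·90°
n=2: pose=(-6,-4,W); sL=120/37, sR=8/3; mL=-60/37, mR=-656/111; mL+mR=-836/111 → advance -1; mR−mL=-476/111 → turn -1·90°
n=3: pose=(-5,-4,N); sL=60/17, sR=60/13; mL=-30/17, mR=-1800/221; mL+mR=-2190/221 → advance -1; mR−mL=-1410/221 → turn -1·90°
n=4: pose=(-5,-5,E); sL=24, sR=120; mL=-12, mR=-144; mL+mR=-156 → advance -1; mR−mL=-132 → turn -1·90°
n=5: pose=(-6,-5,S); sL=15, sR=6; mL=-15/2, mR=-21; mL+mR=-57/2 → advance -1; mR−mL=-27/2 → turn -1·90°
n=6: pose=(-6,-4,W); sL=120/37, sR=8/3; mL=-60/37, mR=-656/111; mL+mR=-836/111 → advance -1; mR−mL=-476/111 → turn -1·90°
n=7: pose=(-5,-4,N); sL=60/17, sR=60/13; mL=-30/17, mR=-1800/221; mL+mR=-2190/221 → advance -1; mR−mL=-1410/221 → turn -1·90°

0 24 120 -12 -144 -5 -5 E
1 15 6 -15/2 -21 -6 -5 S
2 120/37 8/3 -60/37 -656/111 -6 -4 W
3 60/17 60/13 -30/17 -1800/221 -5 -4 N
4 24 120 -12 -144 -5 -5 E
5 15 6 -15/2 -21 -6 -5 S
6 120/37 8/3 -60/37 -656/111 -6 -4 W
7 60/17 60/13 -30/17 -1800/221 -5 -4 N
final -5 -5 E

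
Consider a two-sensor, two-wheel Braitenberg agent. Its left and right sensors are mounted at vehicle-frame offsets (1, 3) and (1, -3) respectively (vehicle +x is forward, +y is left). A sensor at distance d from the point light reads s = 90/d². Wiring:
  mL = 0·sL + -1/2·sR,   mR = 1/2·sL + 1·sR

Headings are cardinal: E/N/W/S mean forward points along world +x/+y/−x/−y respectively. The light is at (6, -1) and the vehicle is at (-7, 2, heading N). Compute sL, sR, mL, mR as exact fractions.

left sensor world pos  = (-10, 3); dL² = 272
right sensor world pos = (-4, 3); dR² = 116
sL = 90/272 = 45/136
sR = 90/116 = 45/58
mL = 0·sL + -1/2·sR = -45/116
mR = 1/2·sL + 1·sR = 7425/7888

45/136 45/58 -45/116 7425/7888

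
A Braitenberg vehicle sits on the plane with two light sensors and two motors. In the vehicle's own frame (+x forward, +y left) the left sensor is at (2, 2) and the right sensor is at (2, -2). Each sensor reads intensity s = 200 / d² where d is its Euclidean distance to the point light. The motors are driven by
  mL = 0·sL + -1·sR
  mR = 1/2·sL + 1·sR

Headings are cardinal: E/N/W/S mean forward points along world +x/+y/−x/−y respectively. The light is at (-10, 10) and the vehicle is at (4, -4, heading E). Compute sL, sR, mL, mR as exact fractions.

1/2 25/64 -25/64 41/64

left sensor world pos  = (6, -2); dL² = 400
right sensor world pos = (6, -6); dR² = 512
sL = 200/400 = 1/2
sR = 200/512 = 25/64
mL = 0·sL + -1·sR = -25/64
mR = 1/2·sL + 1·sR = 41/64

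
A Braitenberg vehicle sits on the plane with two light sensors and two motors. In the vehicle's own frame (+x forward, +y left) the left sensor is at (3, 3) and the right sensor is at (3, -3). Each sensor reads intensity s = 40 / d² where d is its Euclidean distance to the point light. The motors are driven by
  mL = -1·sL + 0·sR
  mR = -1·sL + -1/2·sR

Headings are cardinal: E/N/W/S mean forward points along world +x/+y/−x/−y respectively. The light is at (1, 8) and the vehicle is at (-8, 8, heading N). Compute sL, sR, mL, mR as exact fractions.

40/153 8/9 -40/153 -12/17

left sensor world pos  = (-11, 11); dL² = 153
right sensor world pos = (-5, 11); dR² = 45
sL = 40/153 = 40/153
sR = 40/45 = 8/9
mL = -1·sL + 0·sR = -40/153
mR = -1·sL + -1/2·sR = -12/17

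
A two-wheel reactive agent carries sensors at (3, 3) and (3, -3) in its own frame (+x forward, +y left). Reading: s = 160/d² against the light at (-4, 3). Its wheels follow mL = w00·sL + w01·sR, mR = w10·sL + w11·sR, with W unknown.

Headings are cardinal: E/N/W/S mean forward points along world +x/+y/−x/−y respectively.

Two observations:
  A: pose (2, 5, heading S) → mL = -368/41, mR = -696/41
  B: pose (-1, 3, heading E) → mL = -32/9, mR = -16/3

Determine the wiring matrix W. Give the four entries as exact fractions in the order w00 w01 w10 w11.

-1/2 -1/2 -1/2 -1

obs A: pose=(2,5,S) → sL=80/41, sR=16, mL=-368/41, mR=-696/41
obs B: pose=(-1,3,E) → sL=32/9, sR=32/9, mL=-32/9, mR=-16/3
sensor matrix S = [[80/41, 16], [32/9, 32/9]]; det S = -2048/41
solve [mL_A; mL_B] = S·[w00; w01] and [mR_A; mR_B] = S·[w10; w11]:
  w00 = -1/2, w01 = -1/2, w10 = -1/2, w11 = -1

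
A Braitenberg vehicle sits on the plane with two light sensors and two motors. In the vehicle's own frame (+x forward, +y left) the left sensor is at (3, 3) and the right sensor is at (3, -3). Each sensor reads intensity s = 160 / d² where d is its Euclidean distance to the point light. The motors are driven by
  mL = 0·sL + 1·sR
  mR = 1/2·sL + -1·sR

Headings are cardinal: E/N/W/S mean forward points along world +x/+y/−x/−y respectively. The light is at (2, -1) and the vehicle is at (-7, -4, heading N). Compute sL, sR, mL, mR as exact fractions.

left sensor world pos  = (-10, -1); dL² = 144
right sensor world pos = (-4, -1); dR² = 36
sL = 160/144 = 10/9
sR = 160/36 = 40/9
mL = 0·sL + 1·sR = 40/9
mR = 1/2·sL + -1·sR = -35/9

10/9 40/9 40/9 -35/9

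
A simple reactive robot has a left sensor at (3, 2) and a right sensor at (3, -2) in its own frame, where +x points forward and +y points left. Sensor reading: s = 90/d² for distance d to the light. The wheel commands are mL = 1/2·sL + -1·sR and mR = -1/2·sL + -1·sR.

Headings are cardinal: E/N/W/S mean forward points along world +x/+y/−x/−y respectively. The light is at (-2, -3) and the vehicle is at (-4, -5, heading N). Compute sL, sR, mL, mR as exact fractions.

90/17 90 -1485/17 -1575/17

left sensor world pos  = (-6, -2); dL² = 17
right sensor world pos = (-2, -2); dR² = 1
sL = 90/17 = 90/17
sR = 90/1 = 90
mL = 1/2·sL + -1·sR = -1485/17
mR = -1/2·sL + -1·sR = -1575/17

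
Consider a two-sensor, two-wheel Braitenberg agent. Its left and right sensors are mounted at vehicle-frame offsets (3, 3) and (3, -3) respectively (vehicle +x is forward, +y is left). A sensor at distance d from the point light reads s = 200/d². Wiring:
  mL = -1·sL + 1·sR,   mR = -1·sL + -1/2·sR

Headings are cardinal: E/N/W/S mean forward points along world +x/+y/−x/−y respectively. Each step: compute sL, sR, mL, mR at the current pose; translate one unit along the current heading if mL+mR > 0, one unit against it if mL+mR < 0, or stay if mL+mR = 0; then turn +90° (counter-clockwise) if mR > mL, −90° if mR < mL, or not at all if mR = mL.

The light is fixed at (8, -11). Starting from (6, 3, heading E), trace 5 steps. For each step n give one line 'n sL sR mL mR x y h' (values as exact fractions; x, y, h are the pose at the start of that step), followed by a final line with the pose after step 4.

0 20/29 100/61 1680/1769 -2670/1769 6 3 E
1 200/121 200/157 -7200/18997 -43500/18997 5 3 S
2 10/9 5/9 -5/9 -25/18 5 4 W
3 200/349 8/13 192/4537 -3996/4537 6 4 N
4 20/29 100/61 1680/1769 -2670/1769 6 3 E
final 5 3 S

n=0: pose=(6,3,E); sL=20/29, sR=100/61; mL=1680/1769, mR=-2670/1769; mL+mR=-990/1769 → advance -1; mR−mL=-150/61 → turn -1·90°
n=1: pose=(5,3,S); sL=200/121, sR=200/157; mL=-7200/18997, mR=-43500/18997; mL+mR=-50700/18997 → advance -1; mR−mL=-300/157 → turn -1·90°
n=2: pose=(5,4,W); sL=10/9, sR=5/9; mL=-5/9, mR=-25/18; mL+mR=-35/18 → advance -1; mR−mL=-5/6 → turn -1·90°
n=3: pose=(6,4,N); sL=200/349, sR=8/13; mL=192/4537, mR=-3996/4537; mL+mR=-3804/4537 → advance -1; mR−mL=-12/13 → turn -1·90°
n=4: pose=(6,3,E); sL=20/29, sR=100/61; mL=1680/1769, mR=-2670/1769; mL+mR=-990/1769 → advance -1; mR−mL=-150/61 → turn -1·90°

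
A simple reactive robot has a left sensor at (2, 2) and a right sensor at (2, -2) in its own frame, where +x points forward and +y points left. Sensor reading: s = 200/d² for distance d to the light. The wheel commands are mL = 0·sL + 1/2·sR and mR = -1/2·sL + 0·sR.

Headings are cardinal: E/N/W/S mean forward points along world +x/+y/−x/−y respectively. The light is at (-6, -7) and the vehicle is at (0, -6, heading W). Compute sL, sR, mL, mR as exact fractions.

left sensor world pos  = (-2, -8); dL² = 17
right sensor world pos = (-2, -4); dR² = 25
sL = 200/17 = 200/17
sR = 200/25 = 8
mL = 0·sL + 1/2·sR = 4
mR = -1/2·sL + 0·sR = -100/17

200/17 8 4 -100/17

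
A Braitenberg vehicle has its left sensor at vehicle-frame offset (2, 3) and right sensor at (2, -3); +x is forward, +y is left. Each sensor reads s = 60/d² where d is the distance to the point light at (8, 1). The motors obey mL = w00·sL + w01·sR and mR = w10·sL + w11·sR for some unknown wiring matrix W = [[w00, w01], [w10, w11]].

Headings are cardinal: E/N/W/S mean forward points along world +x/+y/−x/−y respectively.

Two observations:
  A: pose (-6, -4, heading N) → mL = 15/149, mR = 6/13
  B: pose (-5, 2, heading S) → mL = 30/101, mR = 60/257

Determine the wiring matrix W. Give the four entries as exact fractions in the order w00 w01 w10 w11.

obs A: pose=(-6,-4,N) → sL=30/149, sR=6/13, mL=15/149, mR=6/13
obs B: pose=(-5,2,S) → sL=60/101, sR=60/257, mL=30/101, mR=60/257
sensor matrix S = [[30/149, 6/13], [60/101, 60/257]]; det S = -11422080/50278709
solve [mL_A; mL_B] = S·[w00; w01] and [mR_A; mR_B] = S·[w10; w11]:
  w00 = 1/2, w01 = 0, w10 = 0, w11 = 1

1/2 0 0 1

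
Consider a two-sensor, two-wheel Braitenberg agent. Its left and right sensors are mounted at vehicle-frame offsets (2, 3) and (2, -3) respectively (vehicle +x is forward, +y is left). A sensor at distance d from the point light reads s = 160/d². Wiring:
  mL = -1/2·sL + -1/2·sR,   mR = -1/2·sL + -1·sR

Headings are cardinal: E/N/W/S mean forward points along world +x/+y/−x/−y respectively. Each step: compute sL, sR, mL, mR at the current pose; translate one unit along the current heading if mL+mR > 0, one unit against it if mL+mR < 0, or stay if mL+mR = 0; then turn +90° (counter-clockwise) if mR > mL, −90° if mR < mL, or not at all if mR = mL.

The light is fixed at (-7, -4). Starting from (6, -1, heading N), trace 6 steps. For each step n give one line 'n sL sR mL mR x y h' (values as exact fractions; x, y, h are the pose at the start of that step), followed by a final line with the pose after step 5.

0 32/25 160/281 -6496/7025 -8496/7025 6 -1 N
1 16/25 80/113 -1904/2825 -2904/2825 6 -2 E
2 32/45 160/81 -544/405 -944/405 5 -2 S
3 8/5 20/17 -118/85 -168/85 5 -1 W
4 32/25 160/281 -6496/7025 -8496/7025 6 -1 N
5 16/25 80/113 -1904/2825 -2904/2825 6 -2 E
final 5 -2 S

n=0: pose=(6,-1,N); sL=32/25, sR=160/281; mL=-6496/7025, mR=-8496/7025; mL+mR=-14992/7025 → advance -1; mR−mL=-80/281 → turn -1·90°
n=1: pose=(6,-2,E); sL=16/25, sR=80/113; mL=-1904/2825, mR=-2904/2825; mL+mR=-4808/2825 → advance -1; mR−mL=-40/113 → turn -1·90°
n=2: pose=(5,-2,S); sL=32/45, sR=160/81; mL=-544/405, mR=-944/405; mL+mR=-496/135 → advance -1; mR−mL=-80/81 → turn -1·90°
n=3: pose=(5,-1,W); sL=8/5, sR=20/17; mL=-118/85, mR=-168/85; mL+mR=-286/85 → advance -1; mR−mL=-10/17 → turn -1·90°
n=4: pose=(6,-1,N); sL=32/25, sR=160/281; mL=-6496/7025, mR=-8496/7025; mL+mR=-14992/7025 → advance -1; mR−mL=-80/281 → turn -1·90°
n=5: pose=(6,-2,E); sL=16/25, sR=80/113; mL=-1904/2825, mR=-2904/2825; mL+mR=-4808/2825 → advance -1; mR−mL=-40/113 → turn -1·90°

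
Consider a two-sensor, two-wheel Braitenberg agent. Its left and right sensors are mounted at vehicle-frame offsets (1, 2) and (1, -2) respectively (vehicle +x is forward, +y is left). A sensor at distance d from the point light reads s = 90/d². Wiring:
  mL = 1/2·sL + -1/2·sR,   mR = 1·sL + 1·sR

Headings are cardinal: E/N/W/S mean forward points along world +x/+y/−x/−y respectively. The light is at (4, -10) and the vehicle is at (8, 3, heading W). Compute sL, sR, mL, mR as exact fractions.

9/13 5/13 2/13 14/13

left sensor world pos  = (7, 1); dL² = 130
right sensor world pos = (7, 5); dR² = 234
sL = 90/130 = 9/13
sR = 90/234 = 5/13
mL = 1/2·sL + -1/2·sR = 2/13
mR = 1·sL + 1·sR = 14/13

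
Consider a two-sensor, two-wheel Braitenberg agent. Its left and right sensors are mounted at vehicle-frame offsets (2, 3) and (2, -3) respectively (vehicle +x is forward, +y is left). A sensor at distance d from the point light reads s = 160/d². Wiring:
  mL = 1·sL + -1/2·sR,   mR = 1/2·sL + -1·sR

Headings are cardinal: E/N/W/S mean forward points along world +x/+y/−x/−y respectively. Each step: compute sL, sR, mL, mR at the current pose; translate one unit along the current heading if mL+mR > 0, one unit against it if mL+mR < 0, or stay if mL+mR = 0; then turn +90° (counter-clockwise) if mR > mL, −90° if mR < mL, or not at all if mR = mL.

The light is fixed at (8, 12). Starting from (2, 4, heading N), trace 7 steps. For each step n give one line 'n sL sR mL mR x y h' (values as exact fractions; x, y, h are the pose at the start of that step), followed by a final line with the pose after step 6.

0 160/117 32/9 -16/39 -112/39 2 4 N
1 40/13 1 67/26 7/13 2 3 E
2 32/25 32/37 784/925 -208/925 3 3 S
3 80/109 80/49 -440/5341 -6760/5341 3 2 W
4 160/113 32/13 272/1469 -2576/1469 4 2 N
5 40/17 4/5 166/85 32/85 4 1 E
6 160/169 32/41 3856/6929 -2128/6929 5 1 S
final 5 0 W

n=0: pose=(2,4,N); sL=160/117, sR=32/9; mL=-16/39, mR=-112/39; mL+mR=-128/39 → advance -1; mR−mL=-32/13 → turn -1·90°
n=1: pose=(2,3,E); sL=40/13, sR=1; mL=67/26, mR=7/13; mL+mR=81/26 → advance +1; mR−mL=-53/26 → turn -1·90°
n=2: pose=(3,3,S); sL=32/25, sR=32/37; mL=784/925, mR=-208/925; mL+mR=576/925 → advance +1; mR−mL=-992/925 → turn -1·90°
n=3: pose=(3,2,W); sL=80/109, sR=80/49; mL=-440/5341, mR=-6760/5341; mL+mR=-7200/5341 → advance -1; mR−mL=-6320/5341 → turn -1·90°
n=4: pose=(4,2,N); sL=160/113, sR=32/13; mL=272/1469, mR=-2576/1469; mL+mR=-2304/1469 → advance -1; mR−mL=-2848/1469 → turn -1·90°
n=5: pose=(4,1,E); sL=40/17, sR=4/5; mL=166/85, mR=32/85; mL+mR=198/85 → advance +1; mR−mL=-134/85 → turn -1·90°
n=6: pose=(5,1,S); sL=160/169, sR=32/41; mL=3856/6929, mR=-2128/6929; mL+mR=1728/6929 → advance +1; mR−mL=-5984/6929 → turn -1·90°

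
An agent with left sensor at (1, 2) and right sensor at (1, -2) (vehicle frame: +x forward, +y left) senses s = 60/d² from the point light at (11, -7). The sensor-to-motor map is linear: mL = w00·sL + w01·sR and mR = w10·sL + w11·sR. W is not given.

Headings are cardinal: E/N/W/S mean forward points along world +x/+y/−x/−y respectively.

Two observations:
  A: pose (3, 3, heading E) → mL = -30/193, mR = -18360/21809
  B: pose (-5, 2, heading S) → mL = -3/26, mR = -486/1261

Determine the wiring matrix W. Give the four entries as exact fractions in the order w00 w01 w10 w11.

-1/2 0 -1 -1

obs A: pose=(3,3,E) → sL=60/193, sR=60/113, mL=-30/193, mR=-18360/21809
obs B: pose=(-5,2,S) → sL=3/13, sR=15/97, mL=-3/26, mR=-486/1261
sensor matrix S = [[60/193, 60/113], [3/13, 15/97]]; det S = -2047680/27501149
solve [mL_A; mL_B] = S·[w00; w01] and [mR_A; mR_B] = S·[w10; w11]:
  w00 = -1/2, w01 = 0, w10 = -1, w11 = -1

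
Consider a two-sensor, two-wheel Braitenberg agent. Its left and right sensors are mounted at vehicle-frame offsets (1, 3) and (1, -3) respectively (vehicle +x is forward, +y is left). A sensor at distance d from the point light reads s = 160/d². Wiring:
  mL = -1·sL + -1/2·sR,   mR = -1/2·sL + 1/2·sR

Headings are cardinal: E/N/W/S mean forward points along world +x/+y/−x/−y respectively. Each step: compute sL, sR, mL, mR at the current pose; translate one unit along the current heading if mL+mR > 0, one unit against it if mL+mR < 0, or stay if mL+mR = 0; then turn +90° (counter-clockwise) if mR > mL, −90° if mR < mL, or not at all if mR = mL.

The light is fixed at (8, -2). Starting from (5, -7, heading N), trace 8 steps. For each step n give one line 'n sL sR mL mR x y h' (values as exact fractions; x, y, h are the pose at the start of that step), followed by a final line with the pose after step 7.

0 40/13 10 -105/13 45/13 5 -7 N
1 160/97 32/5 -2352/485 1152/485 5 -8 W
2 16/5 80/37 -792/185 -96/185 6 -8 S
3 32 32/13 -432/13 -192/13 6 -7 E
4 40/13 10 -105/13 45/13 5 -7 N
5 160/97 32/5 -2352/485 1152/485 5 -8 W
6 16/5 80/37 -792/185 -96/185 6 -8 S
7 32 32/13 -432/13 -192/13 6 -7 E
final 5 -7 N

n=0: pose=(5,-7,N); sL=40/13, sR=10; mL=-105/13, mR=45/13; mL+mR=-60/13 → advance -1; mR−mL=150/13 → turn +1·90°
n=1: pose=(5,-8,W); sL=160/97, sR=32/5; mL=-2352/485, mR=1152/485; mL+mR=-240/97 → advance -1; mR−mL=3504/485 → turn +1·90°
n=2: pose=(6,-8,S); sL=16/5, sR=80/37; mL=-792/185, mR=-96/185; mL+mR=-24/5 → advance -1; mR−mL=696/185 → turn +1·90°
n=3: pose=(6,-7,E); sL=32, sR=32/13; mL=-432/13, mR=-192/13; mL+mR=-48 → advance -1; mR−mL=240/13 → turn +1·90°
n=4: pose=(5,-7,N); sL=40/13, sR=10; mL=-105/13, mR=45/13; mL+mR=-60/13 → advance -1; mR−mL=150/13 → turn +1·90°
n=5: pose=(5,-8,W); sL=160/97, sR=32/5; mL=-2352/485, mR=1152/485; mL+mR=-240/97 → advance -1; mR−mL=3504/485 → turn +1·90°
n=6: pose=(6,-8,S); sL=16/5, sR=80/37; mL=-792/185, mR=-96/185; mL+mR=-24/5 → advance -1; mR−mL=696/185 → turn +1·90°
n=7: pose=(6,-7,E); sL=32, sR=32/13; mL=-432/13, mR=-192/13; mL+mR=-48 → advance -1; mR−mL=240/13 → turn +1·90°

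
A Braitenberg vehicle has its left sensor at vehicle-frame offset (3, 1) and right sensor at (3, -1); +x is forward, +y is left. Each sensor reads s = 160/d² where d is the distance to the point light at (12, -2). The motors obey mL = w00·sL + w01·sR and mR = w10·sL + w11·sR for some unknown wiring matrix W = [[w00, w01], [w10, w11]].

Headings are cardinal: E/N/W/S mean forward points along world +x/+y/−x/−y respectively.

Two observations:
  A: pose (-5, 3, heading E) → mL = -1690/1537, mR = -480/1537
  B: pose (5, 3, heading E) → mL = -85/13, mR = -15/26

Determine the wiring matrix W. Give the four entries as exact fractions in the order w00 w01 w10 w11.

-1/2 -1 -1 1/2

obs A: pose=(-5,3,E) → sL=20/29, sR=40/53, mL=-1690/1537, mR=-480/1537
obs B: pose=(5,3,E) → sL=40/13, sR=5, mL=-85/13, mR=-15/26
sensor matrix S = [[20/29, 40/53], [40/13, 5]]; det S = 22500/19981
solve [mL_A; mL_B] = S·[w00; w01] and [mR_A; mR_B] = S·[w10; w11]:
  w00 = -1/2, w01 = -1, w10 = -1, w11 = 1/2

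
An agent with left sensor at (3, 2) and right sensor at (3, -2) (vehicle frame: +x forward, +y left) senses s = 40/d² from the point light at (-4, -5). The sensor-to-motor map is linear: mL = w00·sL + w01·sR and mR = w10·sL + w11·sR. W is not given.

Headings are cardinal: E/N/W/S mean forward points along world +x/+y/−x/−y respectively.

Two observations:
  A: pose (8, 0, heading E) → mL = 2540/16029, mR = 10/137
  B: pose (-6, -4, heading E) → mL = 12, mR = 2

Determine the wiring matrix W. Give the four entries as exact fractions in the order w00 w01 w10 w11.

obs A: pose=(8,0,E) → sL=20/137, sR=20/117, mL=2540/16029, mR=10/137
obs B: pose=(-6,-4,E) → sL=4, sR=20, mL=12, mR=2
sensor matrix S = [[20/137, 20/117], [4, 20]]; det S = 35840/16029
solve [mL_A; mL_B] = S·[w00; w01] and [mR_A; mR_B] = S·[w10; w11]:
  w00 = 1/2, w01 = 1/2, w10 = 1/2, w11 = 0

1/2 1/2 1/2 0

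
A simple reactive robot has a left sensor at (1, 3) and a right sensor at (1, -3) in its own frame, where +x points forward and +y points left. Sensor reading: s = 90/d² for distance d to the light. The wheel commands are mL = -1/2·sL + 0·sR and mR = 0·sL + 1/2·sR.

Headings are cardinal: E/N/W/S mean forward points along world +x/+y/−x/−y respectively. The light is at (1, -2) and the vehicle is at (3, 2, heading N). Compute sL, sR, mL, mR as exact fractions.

45/13 9/5 -45/26 9/10

left sensor world pos  = (0, 3); dL² = 26
right sensor world pos = (6, 3); dR² = 50
sL = 90/26 = 45/13
sR = 90/50 = 9/5
mL = -1/2·sL + 0·sR = -45/26
mR = 0·sL + 1/2·sR = 9/10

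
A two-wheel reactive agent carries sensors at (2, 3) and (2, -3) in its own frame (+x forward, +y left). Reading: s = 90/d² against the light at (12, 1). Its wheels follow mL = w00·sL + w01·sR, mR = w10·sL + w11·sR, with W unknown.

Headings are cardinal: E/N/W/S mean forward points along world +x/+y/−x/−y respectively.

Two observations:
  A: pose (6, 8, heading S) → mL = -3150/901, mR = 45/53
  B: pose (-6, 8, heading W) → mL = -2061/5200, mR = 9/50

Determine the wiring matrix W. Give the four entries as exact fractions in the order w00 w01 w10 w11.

obs A: pose=(6,8,S) → sL=45/17, sR=45/53, mL=-3150/901, mR=45/53
obs B: pose=(-6,8,W) → sL=45/208, sR=9/50, mL=-2061/5200, mR=9/50
sensor matrix S = [[45/17, 45/53], [45/208, 9/50]]; det S = 274347/937040
solve [mL_A; mL_B] = S·[w00; w01] and [mR_A; mR_B] = S·[w10; w11]:
  w00 = -1, w01 = -1, w10 = 0, w11 = 1

-1 -1 0 1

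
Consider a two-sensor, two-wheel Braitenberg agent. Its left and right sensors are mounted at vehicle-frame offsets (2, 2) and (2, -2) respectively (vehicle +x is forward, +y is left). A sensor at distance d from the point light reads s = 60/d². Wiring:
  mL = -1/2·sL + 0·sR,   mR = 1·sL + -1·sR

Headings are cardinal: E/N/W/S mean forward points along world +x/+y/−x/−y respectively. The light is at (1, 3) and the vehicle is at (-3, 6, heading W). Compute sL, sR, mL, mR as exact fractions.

left sensor world pos  = (-5, 4); dL² = 37
right sensor world pos = (-5, 8); dR² = 61
sL = 60/37 = 60/37
sR = 60/61 = 60/61
mL = -1/2·sL + 0·sR = -30/37
mR = 1·sL + -1·sR = 1440/2257

60/37 60/61 -30/37 1440/2257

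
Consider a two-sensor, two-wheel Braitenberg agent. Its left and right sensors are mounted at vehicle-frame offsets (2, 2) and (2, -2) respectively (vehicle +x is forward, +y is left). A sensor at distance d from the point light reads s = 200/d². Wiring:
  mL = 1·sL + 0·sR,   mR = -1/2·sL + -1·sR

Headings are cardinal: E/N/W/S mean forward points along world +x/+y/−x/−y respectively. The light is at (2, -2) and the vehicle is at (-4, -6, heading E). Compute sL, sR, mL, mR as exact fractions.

left sensor world pos  = (-2, -4); dL² = 20
right sensor world pos = (-2, -8); dR² = 52
sL = 200/20 = 10
sR = 200/52 = 50/13
mL = 1·sL + 0·sR = 10
mR = -1/2·sL + -1·sR = -115/13

10 50/13 10 -115/13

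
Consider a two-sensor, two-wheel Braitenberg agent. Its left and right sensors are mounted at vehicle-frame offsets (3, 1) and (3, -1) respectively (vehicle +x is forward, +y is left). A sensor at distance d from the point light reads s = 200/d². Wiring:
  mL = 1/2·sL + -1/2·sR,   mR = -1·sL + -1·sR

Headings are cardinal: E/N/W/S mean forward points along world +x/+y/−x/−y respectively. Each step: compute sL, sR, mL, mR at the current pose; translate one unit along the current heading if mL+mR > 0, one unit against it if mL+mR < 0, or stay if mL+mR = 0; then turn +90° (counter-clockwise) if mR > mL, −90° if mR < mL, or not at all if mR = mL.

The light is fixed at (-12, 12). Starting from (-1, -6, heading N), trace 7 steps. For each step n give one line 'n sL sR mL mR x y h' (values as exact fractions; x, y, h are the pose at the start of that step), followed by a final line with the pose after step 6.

0 8/13 200/369 176/4797 -5552/4797 -1 -6 N
1 5/13 50/149 95/3874 -1395/1937 -1 -7 E
2 40/121 40/113 -160/13673 -9360/13673 -2 -7 S
3 20/41 100/169 -360/6929 -7480/6929 -2 -6 W
4 8/13 200/369 176/4797 -5552/4797 -1 -6 N
5 5/13 50/149 95/3874 -1395/1937 -1 -7 E
6 40/121 40/113 -160/13673 -9360/13673 -2 -7 S
final -2 -6 W

n=0: pose=(-1,-6,N); sL=8/13, sR=200/369; mL=176/4797, mR=-5552/4797; mL+mR=-1792/1599 → advance -1; mR−mL=-5728/4797 → turn -1·90°
n=1: pose=(-1,-7,E); sL=5/13, sR=50/149; mL=95/3874, mR=-1395/1937; mL+mR=-2695/3874 → advance -1; mR−mL=-2885/3874 → turn -1·90°
n=2: pose=(-2,-7,S); sL=40/121, sR=40/113; mL=-160/13673, mR=-9360/13673; mL+mR=-9520/13673 → advance -1; mR−mL=-9200/13673 → turn -1·90°
n=3: pose=(-2,-6,W); sL=20/41, sR=100/169; mL=-360/6929, mR=-7480/6929; mL+mR=-7840/6929 → advance -1; mR−mL=-7120/6929 → turn -1·90°
n=4: pose=(-1,-6,N); sL=8/13, sR=200/369; mL=176/4797, mR=-5552/4797; mL+mR=-1792/1599 → advance -1; mR−mL=-5728/4797 → turn -1·90°
n=5: pose=(-1,-7,E); sL=5/13, sR=50/149; mL=95/3874, mR=-1395/1937; mL+mR=-2695/3874 → advance -1; mR−mL=-2885/3874 → turn -1·90°
n=6: pose=(-2,-7,S); sL=40/121, sR=40/113; mL=-160/13673, mR=-9360/13673; mL+mR=-9520/13673 → advance -1; mR−mL=-9200/13673 → turn -1·90°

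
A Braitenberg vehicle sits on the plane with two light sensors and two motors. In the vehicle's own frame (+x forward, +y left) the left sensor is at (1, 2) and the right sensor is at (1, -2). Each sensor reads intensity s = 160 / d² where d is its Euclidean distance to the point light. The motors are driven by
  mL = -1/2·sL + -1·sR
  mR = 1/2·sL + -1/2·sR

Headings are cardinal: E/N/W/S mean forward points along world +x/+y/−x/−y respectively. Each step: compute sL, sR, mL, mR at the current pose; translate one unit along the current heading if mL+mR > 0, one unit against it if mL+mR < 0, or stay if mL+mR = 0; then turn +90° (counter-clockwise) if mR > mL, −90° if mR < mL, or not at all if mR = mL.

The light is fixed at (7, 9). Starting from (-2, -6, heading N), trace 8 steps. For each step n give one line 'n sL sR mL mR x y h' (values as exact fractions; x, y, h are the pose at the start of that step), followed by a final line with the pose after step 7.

0 160/317 32/49 -14064/15533 -1152/15533 -2 -6 N
1 20/53 20/37 -1430/1961 -160/1961 -2 -7 W
2 32/65 160/389 -16624/25285 1024/25285 -1 -7 S
3 80/109 80/169 -15480/18421 2400/18421 -1 -6 E
4 160/317 32/49 -14064/15533 -1152/15533 -2 -6 N
5 20/53 20/37 -1430/1961 -160/1961 -2 -7 W
6 32/65 160/389 -16624/25285 1024/25285 -1 -7 S
7 80/109 80/169 -15480/18421 2400/18421 -1 -6 E
final -2 -6 N

n=0: pose=(-2,-6,N); sL=160/317, sR=32/49; mL=-14064/15533, mR=-1152/15533; mL+mR=-48/49 → advance -1; mR−mL=12912/15533 → turn +1·90°
n=1: pose=(-2,-7,W); sL=20/53, sR=20/37; mL=-1430/1961, mR=-160/1961; mL+mR=-30/37 → advance -1; mR−mL=1270/1961 → turn +1·90°
n=2: pose=(-1,-7,S); sL=32/65, sR=160/389; mL=-16624/25285, mR=1024/25285; mL+mR=-240/389 → advance -1; mR−mL=17648/25285 → turn +1·90°
n=3: pose=(-1,-6,E); sL=80/109, sR=80/169; mL=-15480/18421, mR=2400/18421; mL+mR=-120/169 → advance -1; mR−mL=17880/18421 → turn +1·90°
n=4: pose=(-2,-6,N); sL=160/317, sR=32/49; mL=-14064/15533, mR=-1152/15533; mL+mR=-48/49 → advance -1; mR−mL=12912/15533 → turn +1·90°
n=5: pose=(-2,-7,W); sL=20/53, sR=20/37; mL=-1430/1961, mR=-160/1961; mL+mR=-30/37 → advance -1; mR−mL=1270/1961 → turn +1·90°
n=6: pose=(-1,-7,S); sL=32/65, sR=160/389; mL=-16624/25285, mR=1024/25285; mL+mR=-240/389 → advance -1; mR−mL=17648/25285 → turn +1·90°
n=7: pose=(-1,-6,E); sL=80/109, sR=80/169; mL=-15480/18421, mR=2400/18421; mL+mR=-120/169 → advance -1; mR−mL=17880/18421 → turn +1·90°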